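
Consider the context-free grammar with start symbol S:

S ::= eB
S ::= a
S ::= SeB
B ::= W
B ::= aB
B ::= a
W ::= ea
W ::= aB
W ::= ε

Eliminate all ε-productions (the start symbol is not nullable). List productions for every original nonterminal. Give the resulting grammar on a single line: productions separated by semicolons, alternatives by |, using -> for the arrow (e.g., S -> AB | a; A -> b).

Nullable set: {B, W}.
S -> SeB: B nullable, giving Se | SeB.
S -> eB: B nullable, giving e | eB.
B -> W: W nullable, giving W.
B -> aB: B nullable, giving a | aB.
Drop W -> ε.
W -> aB: B nullable, giving a | aB.
Unchanged (no nullable symbols): S -> a; B -> a; W -> ea.

S -> a | e | Se | eB | SeB; B -> W | a | aB; W -> a | aB | ea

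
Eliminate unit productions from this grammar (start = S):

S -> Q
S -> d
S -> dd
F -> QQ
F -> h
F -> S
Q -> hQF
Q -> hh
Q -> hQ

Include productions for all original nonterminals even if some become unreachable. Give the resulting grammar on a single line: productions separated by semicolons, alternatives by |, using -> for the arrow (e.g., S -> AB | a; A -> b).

S -> d | dd | hQ | hh | hQF; F -> d | h | QQ | dd | hQ | hh | hQF; Q -> hQ | hh | hQF

Unit productions: F->S, S->Q.
Unit pairs (A ⇒* B via units): (F,Q), (F,S), (S,Q).
S: inherits non-unit rules of {Q, S} → d | dd | hQ | hQF | hh.
F: inherits non-unit rules of {F, Q, S} → QQ | d | dd | h | hQ | hQF | hh.
Q: inherits non-unit rules of {Q} → hQ | hQF | hh.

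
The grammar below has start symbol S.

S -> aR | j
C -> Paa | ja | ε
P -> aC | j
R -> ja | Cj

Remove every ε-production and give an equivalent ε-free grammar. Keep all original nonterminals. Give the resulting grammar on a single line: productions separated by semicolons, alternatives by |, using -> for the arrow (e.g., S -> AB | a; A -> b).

Nullable set: {C}.
Drop C -> ε.
P -> aC: C nullable, giving a | aC.
R -> Cj: C nullable, giving Cj | j.
Unchanged (no nullable symbols): S -> aR; S -> j; C -> Paa; C -> ja; P -> j; R -> ja.

S -> j | aR; C -> ja | Paa; P -> a | j | aC; R -> j | Cj | ja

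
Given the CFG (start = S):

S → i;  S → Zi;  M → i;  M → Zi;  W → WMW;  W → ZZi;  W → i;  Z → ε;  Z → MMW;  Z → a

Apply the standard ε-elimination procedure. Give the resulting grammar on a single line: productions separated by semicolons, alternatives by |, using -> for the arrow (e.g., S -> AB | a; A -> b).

S -> i | Zi; M -> i | Zi; W -> i | Zi | WMW | ZZi; Z -> a | MMW

Nullable set: {Z}.
S -> Zi: Z nullable, giving Zi | i.
M -> Zi: Z nullable, giving Zi | i.
W -> ZZi: Z, Z nullable, giving ZZi | Zi | i.
Drop Z -> ε.
Unchanged (no nullable symbols): S -> i; M -> i; W -> WMW; W -> i; Z -> MMW; Z -> a.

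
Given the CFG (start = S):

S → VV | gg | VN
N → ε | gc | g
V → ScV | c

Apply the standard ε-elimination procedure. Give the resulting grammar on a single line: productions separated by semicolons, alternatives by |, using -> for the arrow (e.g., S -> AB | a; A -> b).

S -> V | VN | VV | gg; N -> g | gc; V -> c | ScV

Nullable set: {N}.
S -> VN: N nullable, giving V | VN.
Drop N -> ε.
Unchanged (no nullable symbols): S -> VV; S -> gg; N -> g; N -> gc; V -> ScV; V -> c.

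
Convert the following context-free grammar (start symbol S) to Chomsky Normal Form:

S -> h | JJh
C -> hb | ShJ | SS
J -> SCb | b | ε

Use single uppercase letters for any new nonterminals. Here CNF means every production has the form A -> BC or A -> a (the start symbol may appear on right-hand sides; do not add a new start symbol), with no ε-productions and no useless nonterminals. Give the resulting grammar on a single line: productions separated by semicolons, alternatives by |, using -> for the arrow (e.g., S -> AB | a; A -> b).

Nullable: {J}; after ε-elimination: S -> h | Jh | JJh; C -> SS | Sh | hb | ShJ; J -> b | SCb.
No unit productions to eliminate.
TERM: introduce B -> b, A -> h and substitute in every rule of length ≥2.
BIN: C -> SAJ becomes C -> SD, D -> AJ; J -> SCB becomes J -> SE, E -> CB; S -> JJA becomes S -> JF, F -> JA.

S -> h | JA | JF; A -> h; B -> b; C -> AB | SA | SD | SS; D -> AJ; E -> CB; F -> JA; J -> b | SE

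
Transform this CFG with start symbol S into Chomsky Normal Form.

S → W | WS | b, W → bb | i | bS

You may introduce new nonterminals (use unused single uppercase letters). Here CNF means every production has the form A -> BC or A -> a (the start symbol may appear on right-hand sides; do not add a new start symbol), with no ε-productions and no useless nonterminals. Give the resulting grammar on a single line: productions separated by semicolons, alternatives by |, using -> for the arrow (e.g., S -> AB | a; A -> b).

No ε-productions.
After unit-elimination: S -> b | i | WS | bS | bb; W -> i | bS | bb.
TERM: introduce A -> b and substitute in every rule of length ≥2.

S -> b | i | AA | AS | WS; A -> b; W -> i | AA | AS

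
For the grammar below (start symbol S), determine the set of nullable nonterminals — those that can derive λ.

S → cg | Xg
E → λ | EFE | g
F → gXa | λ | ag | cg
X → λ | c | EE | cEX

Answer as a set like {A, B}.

Directly nullable (have an ε-rule): {E, F, X}.
Not nullable: S — each has a terminal in every rule's right-hand side or depends on a non-nullable symbol.

{E, F, X}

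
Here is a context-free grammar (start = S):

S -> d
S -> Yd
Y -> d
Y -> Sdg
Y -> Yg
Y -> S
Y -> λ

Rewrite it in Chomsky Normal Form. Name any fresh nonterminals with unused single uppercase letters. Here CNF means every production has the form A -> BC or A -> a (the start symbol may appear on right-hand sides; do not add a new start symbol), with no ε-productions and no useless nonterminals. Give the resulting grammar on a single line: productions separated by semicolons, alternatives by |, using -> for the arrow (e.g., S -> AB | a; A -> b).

Nullable: {Y}; after ε-elimination: S -> d | Yd; Y -> S | d | g | Yg | Sdg.
After unit-elimination: S -> d | Yd; Y -> d | g | Yd | Yg | Sdg.
TERM: introduce A -> d, B -> g and substitute in every rule of length ≥2.
BIN: Y -> SAB becomes Y -> SC, C -> AB.

S -> d | YA; A -> d; B -> g; C -> AB; Y -> d | g | SC | YA | YB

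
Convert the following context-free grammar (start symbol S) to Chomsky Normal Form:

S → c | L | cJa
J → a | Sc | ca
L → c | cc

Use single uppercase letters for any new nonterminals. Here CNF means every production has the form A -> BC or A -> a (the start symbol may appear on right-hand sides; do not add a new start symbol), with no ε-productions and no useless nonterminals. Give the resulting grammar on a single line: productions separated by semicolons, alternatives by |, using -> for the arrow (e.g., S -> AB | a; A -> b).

S -> c | AA | AC; A -> c; B -> a; C -> JB; J -> a | AB | SA

No ε-productions.
After unit-elimination: S -> c | cc | cJa; J -> a | Sc | ca; L -> c | cc.
TERM: introduce B -> a, A -> c and substitute in every rule of length ≥2.
BIN: S -> AJB becomes S -> AC, C -> JB.
Drop unreachable/unproductive: L.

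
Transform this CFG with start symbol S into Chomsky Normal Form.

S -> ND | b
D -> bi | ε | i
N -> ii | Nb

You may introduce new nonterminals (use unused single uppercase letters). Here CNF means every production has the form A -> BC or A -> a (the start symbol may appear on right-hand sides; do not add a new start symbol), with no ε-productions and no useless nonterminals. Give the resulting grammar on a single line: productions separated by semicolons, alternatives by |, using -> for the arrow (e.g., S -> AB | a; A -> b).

S -> b | BB | NA | ND; A -> b; B -> i; D -> i | AB; N -> BB | NA

Nullable: {D}; after ε-elimination: S -> N | b | ND; D -> i | bi; N -> Nb | ii.
After unit-elimination: S -> b | ND | Nb | ii; D -> i | bi; N -> Nb | ii.
TERM: introduce A -> b, B -> i and substitute in every rule of length ≥2.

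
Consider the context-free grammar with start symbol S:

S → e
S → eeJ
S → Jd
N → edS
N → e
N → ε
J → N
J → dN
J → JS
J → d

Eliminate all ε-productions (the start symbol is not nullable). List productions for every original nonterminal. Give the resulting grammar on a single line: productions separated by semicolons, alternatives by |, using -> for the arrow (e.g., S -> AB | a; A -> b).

S -> d | e | Jd | ee | eeJ; J -> N | S | d | JS | dN; N -> e | edS

Nullable set: {J, N}.
S -> Jd: J nullable, giving Jd | d.
S -> eeJ: J nullable, giving ee | eeJ.
J -> JS: J nullable, giving JS | S.
J -> N: N nullable, giving N.
J -> dN: N nullable, giving d | dN.
Drop N -> ε.
Unchanged (no nullable symbols): S -> e; J -> d; N -> e; N -> edS.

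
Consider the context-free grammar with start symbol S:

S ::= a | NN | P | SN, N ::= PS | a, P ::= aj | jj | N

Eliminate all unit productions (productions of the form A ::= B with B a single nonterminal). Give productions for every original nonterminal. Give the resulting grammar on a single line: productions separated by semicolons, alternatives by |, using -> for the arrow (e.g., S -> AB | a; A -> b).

S -> a | NN | PS | SN | aj | jj; N -> a | PS; P -> a | PS | aj | jj

Unit productions: P->N, S->P.
Unit pairs (A ⇒* B via units): (P,N), (S,N), (S,P).
S: inherits non-unit rules of {N, P, S} → NN | PS | SN | a | aj | jj.
N: inherits non-unit rules of {N} → PS | a.
P: inherits non-unit rules of {N, P} → PS | a | aj | jj.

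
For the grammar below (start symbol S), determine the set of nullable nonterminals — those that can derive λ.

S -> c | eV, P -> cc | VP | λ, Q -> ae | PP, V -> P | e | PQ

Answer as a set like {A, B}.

Directly nullable (have an ε-rule): {P}.
Q is nullable via Q -> PP (every symbol on the right is already known nullable).
V is nullable via V -> P (every symbol on the right is already known nullable).
Not nullable: S — each has a terminal in every rule's right-hand side or depends on a non-nullable symbol.

{P, Q, V}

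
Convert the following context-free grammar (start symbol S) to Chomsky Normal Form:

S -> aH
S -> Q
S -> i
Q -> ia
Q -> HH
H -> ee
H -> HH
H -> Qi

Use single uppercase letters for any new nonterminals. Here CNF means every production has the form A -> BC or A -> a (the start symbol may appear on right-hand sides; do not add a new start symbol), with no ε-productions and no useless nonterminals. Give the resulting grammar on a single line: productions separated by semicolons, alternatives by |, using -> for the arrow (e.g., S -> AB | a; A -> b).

S -> i | AC | CH | HH; A -> i; B -> e; C -> a; H -> BB | HH | QA; Q -> AC | HH

No ε-productions.
After unit-elimination: S -> i | HH | aH | ia; H -> HH | Qi | ee; Q -> HH | ia.
TERM: introduce C -> a, B -> e, A -> i and substitute in every rule of length ≥2.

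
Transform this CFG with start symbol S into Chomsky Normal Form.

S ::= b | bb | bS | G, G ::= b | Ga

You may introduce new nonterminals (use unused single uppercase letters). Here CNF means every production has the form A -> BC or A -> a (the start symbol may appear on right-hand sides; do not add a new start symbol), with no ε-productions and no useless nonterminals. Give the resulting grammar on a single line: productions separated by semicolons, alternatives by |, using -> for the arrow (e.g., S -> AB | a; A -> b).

S -> b | BB | BS | GA; A -> a; B -> b; G -> b | GA

No ε-productions.
After unit-elimination: S -> b | Ga | bS | bb; G -> b | Ga.
TERM: introduce A -> a, B -> b and substitute in every rule of length ≥2.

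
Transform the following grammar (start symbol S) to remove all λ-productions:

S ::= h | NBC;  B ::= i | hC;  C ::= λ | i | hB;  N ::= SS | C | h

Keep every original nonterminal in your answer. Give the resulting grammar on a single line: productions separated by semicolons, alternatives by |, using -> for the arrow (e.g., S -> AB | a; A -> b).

Nullable set: {C, N}.
S -> NBC: N, C nullable, giving B | BC | NB | NBC.
B -> hC: C nullable, giving h | hC.
Drop C -> λ.
N -> C: C nullable, giving C.
Unchanged (no nullable symbols): S -> h; B -> i; C -> hB; C -> i; N -> SS; N -> h.

S -> B | h | BC | NB | NBC; B -> h | i | hC; C -> i | hB; N -> C | h | SS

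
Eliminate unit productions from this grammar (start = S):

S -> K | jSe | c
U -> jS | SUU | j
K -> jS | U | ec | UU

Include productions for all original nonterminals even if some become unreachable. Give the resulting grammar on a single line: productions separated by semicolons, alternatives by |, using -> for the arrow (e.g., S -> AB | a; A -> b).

Unit productions: K->U, S->K.
Unit pairs (A ⇒* B via units): (K,U), (S,K), (S,U).
S: inherits non-unit rules of {K, S, U} → SUU | UU | c | ec | j | jS | jSe.
K: inherits non-unit rules of {K, U} → SUU | UU | ec | j | jS.
U: inherits non-unit rules of {U} → SUU | j | jS.

S -> c | j | UU | ec | jS | SUU | jSe; K -> j | UU | ec | jS | SUU; U -> j | jS | SUU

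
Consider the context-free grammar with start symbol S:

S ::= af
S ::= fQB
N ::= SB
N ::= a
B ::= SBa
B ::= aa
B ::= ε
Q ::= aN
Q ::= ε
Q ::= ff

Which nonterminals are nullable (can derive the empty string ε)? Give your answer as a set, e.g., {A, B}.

{B, Q}

Directly nullable (have an ε-rule): {B, Q}.
Not nullable: N, S — each has a terminal in every rule's right-hand side or depends on a non-nullable symbol.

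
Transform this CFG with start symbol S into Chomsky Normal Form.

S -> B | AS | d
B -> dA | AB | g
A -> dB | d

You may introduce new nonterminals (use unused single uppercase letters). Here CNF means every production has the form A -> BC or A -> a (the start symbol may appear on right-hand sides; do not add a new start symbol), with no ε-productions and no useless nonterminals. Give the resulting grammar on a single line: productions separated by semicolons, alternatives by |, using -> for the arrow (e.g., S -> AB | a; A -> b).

S -> d | g | AB | AS | CA; A -> d | CB; B -> g | AB | CA; C -> d

No ε-productions.
After unit-elimination: S -> d | g | AB | AS | dA; A -> d | dB; B -> g | AB | dA.
TERM: introduce C -> d and substitute in every rule of length ≥2.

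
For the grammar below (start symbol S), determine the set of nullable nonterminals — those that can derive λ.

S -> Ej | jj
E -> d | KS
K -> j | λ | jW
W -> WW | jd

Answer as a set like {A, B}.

{K}

Directly nullable (have an ε-rule): {K}.
Not nullable: E, S, W — each has a terminal in every rule's right-hand side or depends on a non-nullable symbol.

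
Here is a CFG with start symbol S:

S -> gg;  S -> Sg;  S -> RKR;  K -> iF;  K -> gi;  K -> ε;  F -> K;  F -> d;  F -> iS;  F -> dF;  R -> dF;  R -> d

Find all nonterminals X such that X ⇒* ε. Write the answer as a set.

Directly nullable (have an ε-rule): {K}.
F is nullable via F -> K (every symbol on the right is already known nullable).
Not nullable: R, S — each has a terminal in every rule's right-hand side or depends on a non-nullable symbol.

{F, K}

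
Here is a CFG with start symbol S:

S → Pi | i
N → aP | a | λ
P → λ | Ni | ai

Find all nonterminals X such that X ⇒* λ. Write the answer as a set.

Directly nullable (have an ε-rule): {N, P}.
Not nullable: S — each has a terminal in every rule's right-hand side or depends on a non-nullable symbol.

{N, P}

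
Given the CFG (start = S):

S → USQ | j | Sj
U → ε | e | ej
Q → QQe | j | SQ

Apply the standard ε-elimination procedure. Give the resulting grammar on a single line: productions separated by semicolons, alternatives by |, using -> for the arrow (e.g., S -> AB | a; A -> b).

Nullable set: {U}.
S -> USQ: U nullable, giving SQ | USQ.
Drop U -> ε.
Unchanged (no nullable symbols): S -> Sj; S -> j; Q -> QQe; Q -> SQ; Q -> j; U -> e; U -> ej.

S -> j | SQ | Sj | USQ; Q -> j | SQ | QQe; U -> e | ej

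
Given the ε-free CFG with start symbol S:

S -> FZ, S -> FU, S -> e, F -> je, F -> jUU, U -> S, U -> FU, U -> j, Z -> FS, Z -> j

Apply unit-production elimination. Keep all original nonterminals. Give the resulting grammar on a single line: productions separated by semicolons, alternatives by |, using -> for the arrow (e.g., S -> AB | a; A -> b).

Unit productions: U->S.
Unit pairs (A ⇒* B via units): (U,S).
S: inherits non-unit rules of {S} → FU | FZ | e.
F: inherits non-unit rules of {F} → jUU | je.
U: inherits non-unit rules of {S, U} → FU | FZ | e | j.
Z: inherits non-unit rules of {Z} → FS | j.

S -> e | FU | FZ; F -> je | jUU; U -> e | j | FU | FZ; Z -> j | FS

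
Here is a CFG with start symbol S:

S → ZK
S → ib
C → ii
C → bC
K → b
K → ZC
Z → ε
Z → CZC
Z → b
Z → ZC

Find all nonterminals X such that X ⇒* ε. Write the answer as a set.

Directly nullable (have an ε-rule): {Z}.
Not nullable: C, K, S — each has a terminal in every rule's right-hand side or depends on a non-nullable symbol.

{Z}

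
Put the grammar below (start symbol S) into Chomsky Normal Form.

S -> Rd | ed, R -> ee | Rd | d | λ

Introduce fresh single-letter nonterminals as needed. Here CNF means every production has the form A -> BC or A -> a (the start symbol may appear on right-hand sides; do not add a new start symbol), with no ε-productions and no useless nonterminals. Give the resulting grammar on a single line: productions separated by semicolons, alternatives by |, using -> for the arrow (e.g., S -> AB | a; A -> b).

Nullable: {R}; after ε-elimination: S -> d | Rd | ed; R -> d | Rd | ee.
No unit productions to eliminate.
TERM: introduce A -> d, B -> e and substitute in every rule of length ≥2.

S -> d | BA | RA; A -> d; B -> e; R -> d | BB | RA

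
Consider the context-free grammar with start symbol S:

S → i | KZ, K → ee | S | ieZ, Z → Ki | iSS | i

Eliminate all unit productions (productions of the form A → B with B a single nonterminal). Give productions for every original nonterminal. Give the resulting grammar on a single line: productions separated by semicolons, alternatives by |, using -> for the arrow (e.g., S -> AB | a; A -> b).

Unit productions: K->S.
Unit pairs (A ⇒* B via units): (K,S).
S: inherits non-unit rules of {S} → KZ | i.
K: inherits non-unit rules of {K, S} → KZ | ee | i | ieZ.
Z: inherits non-unit rules of {Z} → Ki | i | iSS.

S -> i | KZ; K -> i | KZ | ee | ieZ; Z -> i | Ki | iSS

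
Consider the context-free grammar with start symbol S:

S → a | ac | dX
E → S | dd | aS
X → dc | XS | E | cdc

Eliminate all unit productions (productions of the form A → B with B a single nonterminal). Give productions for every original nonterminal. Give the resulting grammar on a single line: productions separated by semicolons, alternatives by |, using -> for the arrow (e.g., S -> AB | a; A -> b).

S -> a | ac | dX; E -> a | aS | ac | dX | dd; X -> a | XS | aS | ac | dX | dc | dd | cdc

Unit productions: E->S, X->E.
Unit pairs (A ⇒* B via units): (E,S), (X,E), (X,S).
S: inherits non-unit rules of {S} → a | ac | dX.
E: inherits non-unit rules of {E, S} → a | aS | ac | dX | dd.
X: inherits non-unit rules of {E, S, X} → XS | a | aS | ac | cdc | dX | dc | dd.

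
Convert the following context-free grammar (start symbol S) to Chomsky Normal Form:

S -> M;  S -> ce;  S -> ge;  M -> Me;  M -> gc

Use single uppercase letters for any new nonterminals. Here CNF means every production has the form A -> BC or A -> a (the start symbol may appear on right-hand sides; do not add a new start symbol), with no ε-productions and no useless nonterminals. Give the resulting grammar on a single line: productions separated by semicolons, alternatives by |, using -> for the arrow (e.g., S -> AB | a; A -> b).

S -> BA | BC | CA | MA; A -> e; B -> g; C -> c; M -> BC | MA

No ε-productions.
After unit-elimination: S -> Me | ce | gc | ge; M -> Me | gc.
TERM: introduce C -> c, A -> e, B -> g and substitute in every rule of length ≥2.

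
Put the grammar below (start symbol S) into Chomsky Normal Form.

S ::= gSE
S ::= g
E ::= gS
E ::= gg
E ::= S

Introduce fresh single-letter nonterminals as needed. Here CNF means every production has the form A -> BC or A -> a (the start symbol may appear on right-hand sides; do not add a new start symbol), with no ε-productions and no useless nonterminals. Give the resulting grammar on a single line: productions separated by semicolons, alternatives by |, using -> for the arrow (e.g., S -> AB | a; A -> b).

S -> g | AC; A -> g; B -> SE; C -> SE; E -> g | AA | AB | AS

No ε-productions.
After unit-elimination: S -> g | gSE; E -> g | gS | gg | gSE.
TERM: introduce A -> g and substitute in every rule of length ≥2.
BIN: E -> ASE becomes E -> AB, B -> SE; S -> ASE becomes S -> AC, C -> SE.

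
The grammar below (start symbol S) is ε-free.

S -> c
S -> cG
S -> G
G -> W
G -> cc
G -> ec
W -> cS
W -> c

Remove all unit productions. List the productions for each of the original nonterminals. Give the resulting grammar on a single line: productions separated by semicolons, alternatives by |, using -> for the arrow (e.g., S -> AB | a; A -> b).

S -> c | cG | cS | cc | ec; G -> c | cS | cc | ec; W -> c | cS

Unit productions: G->W, S->G.
Unit pairs (A ⇒* B via units): (G,W), (S,G), (S,W).
S: inherits non-unit rules of {G, S, W} → c | cG | cS | cc | ec.
G: inherits non-unit rules of {G, W} → c | cS | cc | ec.
W: inherits non-unit rules of {W} → c | cS.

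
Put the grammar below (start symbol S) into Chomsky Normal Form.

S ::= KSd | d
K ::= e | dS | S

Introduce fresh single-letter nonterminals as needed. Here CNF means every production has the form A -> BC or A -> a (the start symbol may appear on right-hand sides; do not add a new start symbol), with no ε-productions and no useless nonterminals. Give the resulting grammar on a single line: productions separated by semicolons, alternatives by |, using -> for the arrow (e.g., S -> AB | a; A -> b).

No ε-productions.
After unit-elimination: S -> d | KSd; K -> d | e | dS | KSd.
TERM: introduce A -> d and substitute in every rule of length ≥2.
BIN: K -> KSA becomes K -> KB, B -> SA; S -> KSA becomes S -> KC, C -> SA.

S -> d | KC; A -> d; B -> SA; C -> SA; K -> d | e | AS | KB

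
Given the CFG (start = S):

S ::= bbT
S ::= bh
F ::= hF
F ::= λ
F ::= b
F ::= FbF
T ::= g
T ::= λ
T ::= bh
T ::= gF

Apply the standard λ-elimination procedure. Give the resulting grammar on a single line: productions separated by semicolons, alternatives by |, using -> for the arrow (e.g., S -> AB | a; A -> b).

S -> bb | bh | bbT; F -> b | h | Fb | bF | hF | FbF; T -> g | bh | gF

Nullable set: {F, T}.
S -> bbT: T nullable, giving bb | bbT.
Drop F -> λ.
F -> FbF: F, F nullable, giving Fb | FbF | b | bF.
F -> hF: F nullable, giving h | hF.
Drop T -> λ.
T -> gF: F nullable, giving g | gF.
Unchanged (no nullable symbols): S -> bh; F -> b; T -> bh; T -> g.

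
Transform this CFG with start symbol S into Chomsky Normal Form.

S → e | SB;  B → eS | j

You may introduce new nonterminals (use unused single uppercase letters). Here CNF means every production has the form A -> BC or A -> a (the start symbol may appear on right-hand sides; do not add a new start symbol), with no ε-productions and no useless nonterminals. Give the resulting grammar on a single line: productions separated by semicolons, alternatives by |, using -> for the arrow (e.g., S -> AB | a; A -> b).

No ε-productions.
No unit productions to eliminate.
TERM: introduce A -> e and substitute in every rule of length ≥2.

S -> e | SB; A -> e; B -> j | AS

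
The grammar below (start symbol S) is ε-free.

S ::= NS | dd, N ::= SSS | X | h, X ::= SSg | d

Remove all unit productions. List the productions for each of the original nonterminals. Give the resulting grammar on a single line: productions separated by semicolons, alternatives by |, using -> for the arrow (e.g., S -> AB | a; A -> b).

S -> NS | dd; N -> d | h | SSS | SSg; X -> d | SSg

Unit productions: N->X.
Unit pairs (A ⇒* B via units): (N,X).
S: inherits non-unit rules of {S} → NS | dd.
N: inherits non-unit rules of {N, X} → SSS | SSg | d | h.
X: inherits non-unit rules of {X} → SSg | d.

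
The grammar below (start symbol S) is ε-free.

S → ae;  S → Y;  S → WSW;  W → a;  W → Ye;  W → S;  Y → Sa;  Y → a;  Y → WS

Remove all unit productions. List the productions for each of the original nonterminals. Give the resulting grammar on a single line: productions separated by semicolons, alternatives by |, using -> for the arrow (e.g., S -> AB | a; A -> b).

S -> a | Sa | WS | ae | WSW; W -> a | Sa | WS | Ye | ae | WSW; Y -> a | Sa | WS

Unit productions: S->Y, W->S.
Unit pairs (A ⇒* B via units): (S,Y), (W,S), (W,Y).
S: inherits non-unit rules of {S, Y} → Sa | WS | WSW | a | ae.
W: inherits non-unit rules of {S, W, Y} → Sa | WS | WSW | Ye | a | ae.
Y: inherits non-unit rules of {Y} → Sa | WS | a.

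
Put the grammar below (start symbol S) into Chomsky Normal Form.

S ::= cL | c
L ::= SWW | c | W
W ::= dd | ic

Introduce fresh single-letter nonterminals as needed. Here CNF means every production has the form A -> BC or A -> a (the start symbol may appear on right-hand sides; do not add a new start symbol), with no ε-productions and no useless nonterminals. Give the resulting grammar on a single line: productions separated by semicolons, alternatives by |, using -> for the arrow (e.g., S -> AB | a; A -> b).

S -> c | CL; A -> d; B -> i; C -> c; D -> WW; L -> c | AA | BC | SD; W -> AA | BC

No ε-productions.
After unit-elimination: S -> c | cL; L -> c | dd | ic | SWW; W -> dd | ic.
TERM: introduce C -> c, A -> d, B -> i and substitute in every rule of length ≥2.
BIN: L -> SWW becomes L -> SD, D -> WW.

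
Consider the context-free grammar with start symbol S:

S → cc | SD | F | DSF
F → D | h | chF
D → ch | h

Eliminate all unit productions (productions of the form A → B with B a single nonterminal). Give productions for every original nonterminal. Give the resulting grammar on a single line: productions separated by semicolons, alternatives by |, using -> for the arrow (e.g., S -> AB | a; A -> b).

Unit productions: F->D, S->F.
Unit pairs (A ⇒* B via units): (F,D), (S,D), (S,F).
S: inherits non-unit rules of {D, F, S} → DSF | SD | cc | ch | chF | h.
D: inherits non-unit rules of {D} → ch | h.
F: inherits non-unit rules of {D, F} → ch | chF | h.

S -> h | SD | cc | ch | DSF | chF; D -> h | ch; F -> h | ch | chF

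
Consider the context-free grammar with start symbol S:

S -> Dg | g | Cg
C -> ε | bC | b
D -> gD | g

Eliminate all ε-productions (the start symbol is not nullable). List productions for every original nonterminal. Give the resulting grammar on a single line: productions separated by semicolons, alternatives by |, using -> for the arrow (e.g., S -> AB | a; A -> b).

S -> g | Cg | Dg; C -> b | bC; D -> g | gD

Nullable set: {C}.
S -> Cg: C nullable, giving Cg | g.
Drop C -> ε.
C -> bC: C nullable, giving b | bC.
Unchanged (no nullable symbols): S -> Dg; S -> g; C -> b; D -> g; D -> gD.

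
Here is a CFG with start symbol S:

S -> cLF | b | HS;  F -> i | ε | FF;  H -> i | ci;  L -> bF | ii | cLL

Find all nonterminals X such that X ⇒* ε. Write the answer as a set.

Directly nullable (have an ε-rule): {F}.
Not nullable: H, L, S — each has a terminal in every rule's right-hand side or depends on a non-nullable symbol.

{F}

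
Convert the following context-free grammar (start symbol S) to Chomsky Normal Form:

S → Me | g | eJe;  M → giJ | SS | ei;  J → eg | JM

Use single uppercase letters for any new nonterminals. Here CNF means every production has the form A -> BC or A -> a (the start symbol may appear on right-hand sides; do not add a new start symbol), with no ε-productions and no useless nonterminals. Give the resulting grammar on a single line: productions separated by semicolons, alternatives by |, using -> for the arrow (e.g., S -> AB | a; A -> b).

No ε-productions.
No unit productions to eliminate.
TERM: introduce A -> e, B -> g, C -> i and substitute in every rule of length ≥2.
BIN: M -> BCJ becomes M -> BD, D -> CJ; S -> AJA becomes S -> AE, E -> JA.

S -> g | AE | MA; A -> e; B -> g; C -> i; D -> CJ; E -> JA; J -> AB | JM; M -> AC | BD | SS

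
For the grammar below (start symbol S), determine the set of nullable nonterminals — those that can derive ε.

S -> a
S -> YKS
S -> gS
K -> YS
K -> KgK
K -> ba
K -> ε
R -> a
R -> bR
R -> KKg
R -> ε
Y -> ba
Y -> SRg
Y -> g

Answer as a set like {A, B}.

Directly nullable (have an ε-rule): {K, R}.
Not nullable: S, Y — each has a terminal in every rule's right-hand side or depends on a non-nullable symbol.

{K, R}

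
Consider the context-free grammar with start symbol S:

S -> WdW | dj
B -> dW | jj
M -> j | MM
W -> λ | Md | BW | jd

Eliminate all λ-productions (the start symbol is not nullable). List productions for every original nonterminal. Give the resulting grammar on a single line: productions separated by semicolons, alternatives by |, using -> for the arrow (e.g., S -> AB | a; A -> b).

Nullable set: {W}.
S -> WdW: W, W nullable, giving Wd | WdW | d | dW.
B -> dW: W nullable, giving d | dW.
Drop W -> λ.
W -> BW: W nullable, giving B | BW.
Unchanged (no nullable symbols): S -> dj; B -> jj; M -> MM; M -> j; W -> Md; W -> jd.

S -> d | Wd | dW | dj | WdW; B -> d | dW | jj; M -> j | MM; W -> B | BW | Md | jd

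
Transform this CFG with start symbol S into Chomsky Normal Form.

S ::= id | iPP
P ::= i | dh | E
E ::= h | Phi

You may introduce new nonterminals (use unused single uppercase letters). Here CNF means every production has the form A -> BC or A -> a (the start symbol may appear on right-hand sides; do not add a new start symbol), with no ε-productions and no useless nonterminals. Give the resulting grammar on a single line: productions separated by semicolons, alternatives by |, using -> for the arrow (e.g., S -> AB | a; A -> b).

No ε-productions.
After unit-elimination: S -> id | iPP; E -> h | Phi; P -> h | i | dh | Phi.
TERM: introduce C -> d, A -> h, B -> i and substitute in every rule of length ≥2.
BIN: E -> PAB becomes E -> PD, D -> AB; P -> PAB becomes P -> PF, F -> AB; S -> BPP becomes S -> BG, G -> PP.
Drop unreachable/unproductive: E.

S -> BC | BG; A -> h; B -> i; C -> d; F -> AB; G -> PP; P -> h | i | CA | PF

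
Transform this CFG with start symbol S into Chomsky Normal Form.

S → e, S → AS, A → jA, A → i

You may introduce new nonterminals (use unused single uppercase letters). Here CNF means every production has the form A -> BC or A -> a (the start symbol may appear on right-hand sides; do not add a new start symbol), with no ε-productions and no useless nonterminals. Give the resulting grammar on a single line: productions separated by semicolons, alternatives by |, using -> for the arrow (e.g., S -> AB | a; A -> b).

No ε-productions.
No unit productions to eliminate.
TERM: introduce B -> j and substitute in every rule of length ≥2.

S -> e | AS; A -> i | BA; B -> j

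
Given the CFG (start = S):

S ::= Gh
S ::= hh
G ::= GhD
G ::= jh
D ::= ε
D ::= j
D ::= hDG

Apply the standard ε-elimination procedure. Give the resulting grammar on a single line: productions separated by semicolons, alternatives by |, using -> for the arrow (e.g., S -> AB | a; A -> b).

Nullable set: {D}.
Drop D -> ε.
D -> hDG: D nullable, giving hDG | hG.
G -> GhD: D nullable, giving Gh | GhD.
Unchanged (no nullable symbols): S -> Gh; S -> hh; D -> j; G -> jh.

S -> Gh | hh; D -> j | hG | hDG; G -> Gh | jh | GhD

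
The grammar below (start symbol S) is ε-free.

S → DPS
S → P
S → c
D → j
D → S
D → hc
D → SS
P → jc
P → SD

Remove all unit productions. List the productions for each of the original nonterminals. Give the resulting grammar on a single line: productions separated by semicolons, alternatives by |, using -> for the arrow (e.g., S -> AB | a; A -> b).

Unit productions: D->S, S->P.
Unit pairs (A ⇒* B via units): (D,P), (D,S), (S,P).
S: inherits non-unit rules of {P, S} → DPS | SD | c | jc.
D: inherits non-unit rules of {D, P, S} → DPS | SD | SS | c | hc | j | jc.
P: inherits non-unit rules of {P} → SD | jc.

S -> c | SD | jc | DPS; D -> c | j | SD | SS | hc | jc | DPS; P -> SD | jc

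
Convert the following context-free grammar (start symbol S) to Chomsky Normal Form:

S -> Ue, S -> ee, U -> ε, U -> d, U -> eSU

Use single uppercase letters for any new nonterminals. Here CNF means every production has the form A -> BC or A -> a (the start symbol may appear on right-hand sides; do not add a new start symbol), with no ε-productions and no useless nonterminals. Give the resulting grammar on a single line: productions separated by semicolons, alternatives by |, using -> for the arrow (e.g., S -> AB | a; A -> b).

Nullable: {U}; after ε-elimination: S -> e | Ue | ee; U -> d | eS | eSU.
No unit productions to eliminate.
TERM: introduce A -> e and substitute in every rule of length ≥2.
BIN: U -> ASU becomes U -> AB, B -> SU.

S -> e | AA | UA; A -> e; B -> SU; U -> d | AB | AS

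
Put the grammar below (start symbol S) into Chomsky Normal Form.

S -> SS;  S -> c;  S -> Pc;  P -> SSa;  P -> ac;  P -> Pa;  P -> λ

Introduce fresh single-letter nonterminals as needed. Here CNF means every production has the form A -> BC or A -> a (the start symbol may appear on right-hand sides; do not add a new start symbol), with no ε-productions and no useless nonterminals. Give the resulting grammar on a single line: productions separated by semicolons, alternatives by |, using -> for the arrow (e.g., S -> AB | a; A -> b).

Nullable: {P}; after ε-elimination: S -> c | Pc | SS; P -> a | Pa | ac | SSa.
No unit productions to eliminate.
TERM: introduce A -> a, B -> c and substitute in every rule of length ≥2.
BIN: P -> SSA becomes P -> SC, C -> SA.

S -> c | PB | SS; A -> a; B -> c; C -> SA; P -> a | AB | PA | SC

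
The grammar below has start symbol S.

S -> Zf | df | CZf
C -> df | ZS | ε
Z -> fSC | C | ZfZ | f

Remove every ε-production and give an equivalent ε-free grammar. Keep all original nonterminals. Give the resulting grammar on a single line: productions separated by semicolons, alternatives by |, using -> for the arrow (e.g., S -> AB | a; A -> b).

S -> f | Cf | Zf | df | CZf; C -> S | ZS | df; Z -> C | f | Zf | fS | fZ | ZfZ | fSC

Nullable set: {C, Z}.
S -> CZf: C, Z nullable, giving CZf | Cf | Zf | f.
S -> Zf: Z nullable, giving Zf | f.
Drop C -> ε.
C -> ZS: Z nullable, giving S | ZS.
Z -> C: C nullable, giving C.
Z -> ZfZ: Z, Z nullable, giving Zf | ZfZ | f | fZ.
Z -> fSC: C nullable, giving fS | fSC.
Unchanged (no nullable symbols): S -> df; C -> df; Z -> f.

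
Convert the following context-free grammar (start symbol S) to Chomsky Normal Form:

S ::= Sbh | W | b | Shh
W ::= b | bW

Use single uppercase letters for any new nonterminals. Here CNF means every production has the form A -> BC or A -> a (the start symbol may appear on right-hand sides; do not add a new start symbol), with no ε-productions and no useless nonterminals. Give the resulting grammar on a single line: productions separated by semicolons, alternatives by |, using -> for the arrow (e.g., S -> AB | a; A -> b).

S -> b | AW | SC | SD; A -> b; B -> h; C -> AB; D -> BB; W -> b | AW

No ε-productions.
After unit-elimination: S -> b | bW | Sbh | Shh; W -> b | bW.
TERM: introduce A -> b, B -> h and substitute in every rule of length ≥2.
BIN: S -> SAB becomes S -> SC, C -> AB; S -> SBB becomes S -> SD, D -> BB.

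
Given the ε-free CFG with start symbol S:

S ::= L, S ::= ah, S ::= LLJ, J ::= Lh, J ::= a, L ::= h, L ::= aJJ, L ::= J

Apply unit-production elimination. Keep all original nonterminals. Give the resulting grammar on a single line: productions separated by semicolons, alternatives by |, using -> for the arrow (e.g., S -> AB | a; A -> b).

S -> a | h | Lh | ah | LLJ | aJJ; J -> a | Lh; L -> a | h | Lh | aJJ

Unit productions: L->J, S->L.
Unit pairs (A ⇒* B via units): (L,J), (S,J), (S,L).
S: inherits non-unit rules of {J, L, S} → LLJ | Lh | a | aJJ | ah | h.
J: inherits non-unit rules of {J} → Lh | a.
L: inherits non-unit rules of {J, L} → Lh | a | aJJ | h.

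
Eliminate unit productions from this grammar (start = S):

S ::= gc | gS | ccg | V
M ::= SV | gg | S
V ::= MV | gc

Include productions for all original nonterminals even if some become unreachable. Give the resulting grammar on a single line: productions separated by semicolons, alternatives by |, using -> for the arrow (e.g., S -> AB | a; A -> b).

Unit productions: M->S, S->V.
Unit pairs (A ⇒* B via units): (M,S), (M,V), (S,V).
S: inherits non-unit rules of {S, V} → MV | ccg | gS | gc.
M: inherits non-unit rules of {M, S, V} → MV | SV | ccg | gS | gc | gg.
V: inherits non-unit rules of {V} → MV | gc.

S -> MV | gS | gc | ccg; M -> MV | SV | gS | gc | gg | ccg; V -> MV | gc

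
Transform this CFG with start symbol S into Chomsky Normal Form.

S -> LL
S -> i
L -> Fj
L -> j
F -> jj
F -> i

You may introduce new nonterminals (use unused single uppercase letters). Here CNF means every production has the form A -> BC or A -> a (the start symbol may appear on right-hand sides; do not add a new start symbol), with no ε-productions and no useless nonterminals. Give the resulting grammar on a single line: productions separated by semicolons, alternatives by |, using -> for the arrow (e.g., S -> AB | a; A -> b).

S -> i | LL; A -> j; F -> i | AA; L -> j | FA

No ε-productions.
No unit productions to eliminate.
TERM: introduce A -> j and substitute in every rule of length ≥2.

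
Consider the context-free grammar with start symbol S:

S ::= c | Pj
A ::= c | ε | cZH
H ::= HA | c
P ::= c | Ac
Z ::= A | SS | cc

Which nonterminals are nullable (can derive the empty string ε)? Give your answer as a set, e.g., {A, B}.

{A, Z}

Directly nullable (have an ε-rule): {A}.
Z is nullable via Z -> A (every symbol on the right is already known nullable).
Not nullable: H, P, S — each has a terminal in every rule's right-hand side or depends on a non-nullable symbol.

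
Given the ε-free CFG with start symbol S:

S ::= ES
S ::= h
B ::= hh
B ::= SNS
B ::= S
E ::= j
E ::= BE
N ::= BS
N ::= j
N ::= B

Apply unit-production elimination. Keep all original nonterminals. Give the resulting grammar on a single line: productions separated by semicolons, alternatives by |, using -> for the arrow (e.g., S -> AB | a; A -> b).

Unit productions: B->S, N->B.
Unit pairs (A ⇒* B via units): (B,S), (N,B), (N,S).
S: inherits non-unit rules of {S} → ES | h.
B: inherits non-unit rules of {B, S} → ES | SNS | h | hh.
E: inherits non-unit rules of {E} → BE | j.
N: inherits non-unit rules of {B, N, S} → BS | ES | SNS | h | hh | j.

S -> h | ES; B -> h | ES | hh | SNS; E -> j | BE; N -> h | j | BS | ES | hh | SNS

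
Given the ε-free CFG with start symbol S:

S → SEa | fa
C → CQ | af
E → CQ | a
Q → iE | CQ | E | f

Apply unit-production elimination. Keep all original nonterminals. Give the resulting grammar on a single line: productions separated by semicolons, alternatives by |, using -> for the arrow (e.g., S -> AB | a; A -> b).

Unit productions: Q->E.
Unit pairs (A ⇒* B via units): (Q,E).
S: inherits non-unit rules of {S} → SEa | fa.
C: inherits non-unit rules of {C} → CQ | af.
E: inherits non-unit rules of {E} → CQ | a.
Q: inherits non-unit rules of {E, Q} → CQ | a | f | iE.

S -> fa | SEa; C -> CQ | af; E -> a | CQ; Q -> a | f | CQ | iE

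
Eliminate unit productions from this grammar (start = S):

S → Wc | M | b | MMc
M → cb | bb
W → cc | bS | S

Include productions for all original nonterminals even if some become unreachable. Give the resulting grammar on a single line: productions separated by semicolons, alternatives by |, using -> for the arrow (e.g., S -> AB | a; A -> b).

S -> b | Wc | bb | cb | MMc; M -> bb | cb; W -> b | Wc | bS | bb | cb | cc | MMc

Unit productions: S->M, W->S.
Unit pairs (A ⇒* B via units): (S,M), (W,M), (W,S).
S: inherits non-unit rules of {M, S} → MMc | Wc | b | bb | cb.
M: inherits non-unit rules of {M} → bb | cb.
W: inherits non-unit rules of {M, S, W} → MMc | Wc | b | bS | bb | cb | cc.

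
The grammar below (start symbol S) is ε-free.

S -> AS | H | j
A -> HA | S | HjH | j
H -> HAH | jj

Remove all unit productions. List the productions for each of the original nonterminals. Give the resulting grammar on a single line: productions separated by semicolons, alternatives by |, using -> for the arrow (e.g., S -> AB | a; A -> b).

S -> j | AS | jj | HAH; A -> j | AS | HA | jj | HAH | HjH; H -> jj | HAH

Unit productions: A->S, S->H.
Unit pairs (A ⇒* B via units): (A,H), (A,S), (S,H).
S: inherits non-unit rules of {H, S} → AS | HAH | j | jj.
A: inherits non-unit rules of {A, H, S} → AS | HA | HAH | HjH | j | jj.
H: inherits non-unit rules of {H} → HAH | jj.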